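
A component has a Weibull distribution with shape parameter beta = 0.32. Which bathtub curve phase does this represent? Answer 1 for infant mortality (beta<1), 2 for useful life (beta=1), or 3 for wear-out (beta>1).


beta = 0.32
Compare beta to 1:
beta < 1 => infant mortality (phase 1)
beta = 1 => useful life (phase 2)
beta > 1 => wear-out (phase 3)
Since beta = 0.32, this is infant mortality (decreasing failure rate)
Phase = 1

1


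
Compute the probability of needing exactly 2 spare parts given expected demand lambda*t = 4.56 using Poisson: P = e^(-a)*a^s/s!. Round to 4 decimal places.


a = 4.56, s = 2
e^(-a) = e^(-4.56) = 0.0105
a^s = 4.56^2 = 20.7936
s! = 2
P = 0.0105 * 20.7936 / 2
P = 0.1088

0.1088


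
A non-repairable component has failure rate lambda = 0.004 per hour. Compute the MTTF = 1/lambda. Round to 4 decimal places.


lambda = 0.004
MTTF = 1 / 0.004
MTTF = 250.0

250.0


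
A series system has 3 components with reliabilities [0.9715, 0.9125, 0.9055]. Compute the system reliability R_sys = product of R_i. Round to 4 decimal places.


Components: [0.9715, 0.9125, 0.9055]
After component 1 (R=0.9715): product = 0.9715
After component 2 (R=0.9125): product = 0.8865
After component 3 (R=0.9055): product = 0.8027
R_sys = 0.8027

0.8027


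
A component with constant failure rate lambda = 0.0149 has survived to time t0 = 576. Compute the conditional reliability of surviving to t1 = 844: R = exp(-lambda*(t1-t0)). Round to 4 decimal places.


lambda = 0.0149
t0 = 576, t1 = 844
t1 - t0 = 268
lambda * (t1-t0) = 0.0149 * 268 = 3.9932
R = exp(-3.9932)
R = 0.0184

0.0184


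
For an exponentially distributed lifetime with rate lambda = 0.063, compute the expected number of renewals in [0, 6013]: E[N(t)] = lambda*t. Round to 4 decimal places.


lambda = 0.063
t = 6013
E[N(t)] = lambda * t
E[N(t)] = 0.063 * 6013
E[N(t)] = 378.819

378.819


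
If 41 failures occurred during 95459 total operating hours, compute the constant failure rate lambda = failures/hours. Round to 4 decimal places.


failures = 41
total_hours = 95459
lambda = 41 / 95459
lambda = 0.0004

0.0004


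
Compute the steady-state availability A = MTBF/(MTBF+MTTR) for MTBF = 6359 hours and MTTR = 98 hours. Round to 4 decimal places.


MTBF = 6359
MTTR = 98
MTBF + MTTR = 6457
A = 6359 / 6457
A = 0.9848

0.9848


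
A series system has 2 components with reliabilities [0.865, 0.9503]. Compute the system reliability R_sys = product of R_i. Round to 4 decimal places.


Components: [0.865, 0.9503]
After component 1 (R=0.865): product = 0.865
After component 2 (R=0.9503): product = 0.822
R_sys = 0.822

0.822


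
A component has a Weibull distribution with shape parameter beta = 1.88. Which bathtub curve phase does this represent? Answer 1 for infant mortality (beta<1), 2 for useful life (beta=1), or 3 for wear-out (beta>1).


beta = 1.88
Compare beta to 1:
beta < 1 => infant mortality (phase 1)
beta = 1 => useful life (phase 2)
beta > 1 => wear-out (phase 3)
Since beta = 1.88, this is wear-out (increasing failure rate)
Phase = 3

3


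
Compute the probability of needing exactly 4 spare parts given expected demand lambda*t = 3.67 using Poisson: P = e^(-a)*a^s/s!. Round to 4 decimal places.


a = 3.67, s = 4
e^(-a) = e^(-3.67) = 0.0255
a^s = 3.67^4 = 181.4113
s! = 24
P = 0.0255 * 181.4113 / 24
P = 0.1926

0.1926


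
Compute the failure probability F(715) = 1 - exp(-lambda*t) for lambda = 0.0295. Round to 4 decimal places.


lambda = 0.0295, t = 715
lambda * t = 21.0925
exp(-21.0925) = 0.0
F(t) = 1 - 0.0
F(t) = 1.0

1.0


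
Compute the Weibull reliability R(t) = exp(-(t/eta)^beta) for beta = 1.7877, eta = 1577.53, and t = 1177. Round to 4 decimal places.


beta = 1.7877, eta = 1577.53, t = 1177
t/eta = 1177 / 1577.53 = 0.7461
(t/eta)^beta = 0.7461^1.7877 = 0.5924
R(t) = exp(-0.5924)
R(t) = 0.553

0.553


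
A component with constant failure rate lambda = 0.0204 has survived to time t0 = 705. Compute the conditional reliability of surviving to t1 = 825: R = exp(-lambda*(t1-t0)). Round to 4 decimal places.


lambda = 0.0204
t0 = 705, t1 = 825
t1 - t0 = 120
lambda * (t1-t0) = 0.0204 * 120 = 2.448
R = exp(-2.448)
R = 0.0865

0.0865


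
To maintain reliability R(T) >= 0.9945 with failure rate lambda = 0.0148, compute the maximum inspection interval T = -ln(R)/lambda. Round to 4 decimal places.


R_target = 0.9945
lambda = 0.0148
-ln(0.9945) = 0.0055
T = 0.0055 / 0.0148
T = 0.3726

0.3726


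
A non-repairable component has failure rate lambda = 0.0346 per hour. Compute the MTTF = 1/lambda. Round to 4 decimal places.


lambda = 0.0346
MTTF = 1 / 0.0346
MTTF = 28.9017

28.9017


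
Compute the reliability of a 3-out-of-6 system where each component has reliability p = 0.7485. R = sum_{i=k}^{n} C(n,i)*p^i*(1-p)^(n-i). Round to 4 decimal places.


k = 3, n = 6, p = 0.7485
i=3: C(6,3)=20 * 0.7485^3 * 0.2515^3 = 0.1334
i=4: C(6,4)=15 * 0.7485^4 * 0.2515^2 = 0.2978
i=5: C(6,5)=6 * 0.7485^5 * 0.2515^1 = 0.3545
i=6: C(6,6)=1 * 0.7485^6 * 0.2515^0 = 0.1759
R = sum of terms = 0.9616

0.9616


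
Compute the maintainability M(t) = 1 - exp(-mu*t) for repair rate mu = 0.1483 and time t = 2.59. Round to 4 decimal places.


mu = 0.1483, t = 2.59
mu * t = 0.1483 * 2.59 = 0.3841
exp(-0.3841) = 0.6811
M(t) = 1 - 0.6811
M(t) = 0.3189

0.3189


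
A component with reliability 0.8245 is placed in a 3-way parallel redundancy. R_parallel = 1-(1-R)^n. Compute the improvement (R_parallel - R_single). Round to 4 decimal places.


R_single = 0.8245, n = 3
1 - R_single = 0.1755
(1 - R_single)^n = 0.1755^3 = 0.0054
R_parallel = 1 - 0.0054 = 0.9946
Improvement = 0.9946 - 0.8245
Improvement = 0.1701

0.1701


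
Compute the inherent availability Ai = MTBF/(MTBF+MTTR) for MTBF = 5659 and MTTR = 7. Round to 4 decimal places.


MTBF = 5659
MTTR = 7
MTBF + MTTR = 5666
Ai = 5659 / 5666
Ai = 0.9988

0.9988


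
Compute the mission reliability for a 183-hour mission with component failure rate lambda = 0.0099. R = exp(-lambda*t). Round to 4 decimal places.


lambda = 0.0099
mission_time = 183
lambda * t = 0.0099 * 183 = 1.8117
R = exp(-1.8117)
R = 0.1634

0.1634


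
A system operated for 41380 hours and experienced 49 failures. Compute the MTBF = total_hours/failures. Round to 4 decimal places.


total_hours = 41380
failures = 49
MTBF = 41380 / 49
MTBF = 844.4898

844.4898


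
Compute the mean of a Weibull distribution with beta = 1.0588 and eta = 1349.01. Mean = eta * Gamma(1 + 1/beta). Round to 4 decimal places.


beta = 1.0588, eta = 1349.01
1/beta = 0.9445
1 + 1/beta = 1.9445
Gamma(1.9445) = 0.9778
Mean = 1349.01 * 0.9778
Mean = 1319.032

1319.032


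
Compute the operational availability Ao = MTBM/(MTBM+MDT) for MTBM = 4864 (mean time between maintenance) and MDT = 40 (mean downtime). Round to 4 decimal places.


MTBM = 4864
MDT = 40
MTBM + MDT = 4904
Ao = 4864 / 4904
Ao = 0.9918

0.9918


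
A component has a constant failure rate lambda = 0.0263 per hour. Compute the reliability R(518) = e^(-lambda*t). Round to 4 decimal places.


lambda = 0.0263
t = 518
lambda * t = 13.6234
R(t) = e^(-13.6234)
R(t) = 0.0

0.0


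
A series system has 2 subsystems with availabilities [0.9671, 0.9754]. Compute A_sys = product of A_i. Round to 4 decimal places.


Subsystems: [0.9671, 0.9754]
After subsystem 1 (A=0.9671): product = 0.9671
After subsystem 2 (A=0.9754): product = 0.9433
A_sys = 0.9433

0.9433


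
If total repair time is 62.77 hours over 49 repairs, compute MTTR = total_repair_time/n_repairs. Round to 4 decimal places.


total_repair_time = 62.77
n_repairs = 49
MTTR = 62.77 / 49
MTTR = 1.281

1.281


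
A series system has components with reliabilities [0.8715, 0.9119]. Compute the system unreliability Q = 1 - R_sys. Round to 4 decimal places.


Components: [0.8715, 0.9119]
After component 1: product = 0.8715
After component 2: product = 0.7947
R_sys = 0.7947
Q = 1 - 0.7947 = 0.2053

0.2053


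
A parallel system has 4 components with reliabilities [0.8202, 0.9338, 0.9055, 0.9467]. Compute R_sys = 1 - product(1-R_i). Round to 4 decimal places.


Components: [0.8202, 0.9338, 0.9055, 0.9467]
(1 - 0.8202) = 0.1798, running product = 0.1798
(1 - 0.9338) = 0.0662, running product = 0.0119
(1 - 0.9055) = 0.0945, running product = 0.0011
(1 - 0.9467) = 0.0533, running product = 0.0001
Product of (1-R_i) = 0.0001
R_sys = 1 - 0.0001 = 0.9999

0.9999


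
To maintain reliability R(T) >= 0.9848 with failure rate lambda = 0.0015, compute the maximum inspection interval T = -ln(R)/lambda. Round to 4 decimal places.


R_target = 0.9848
lambda = 0.0015
-ln(0.9848) = 0.0153
T = 0.0153 / 0.0015
T = 10.2111

10.2111


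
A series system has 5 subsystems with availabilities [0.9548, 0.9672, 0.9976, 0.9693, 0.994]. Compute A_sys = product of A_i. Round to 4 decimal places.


Subsystems: [0.9548, 0.9672, 0.9976, 0.9693, 0.994]
After subsystem 1 (A=0.9548): product = 0.9548
After subsystem 2 (A=0.9672): product = 0.9235
After subsystem 3 (A=0.9976): product = 0.9213
After subsystem 4 (A=0.9693): product = 0.893
After subsystem 5 (A=0.994): product = 0.8876
A_sys = 0.8876

0.8876


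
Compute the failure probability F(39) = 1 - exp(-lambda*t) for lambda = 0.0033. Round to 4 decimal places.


lambda = 0.0033, t = 39
lambda * t = 0.1287
exp(-0.1287) = 0.8792
F(t) = 1 - 0.8792
F(t) = 0.1208

0.1208


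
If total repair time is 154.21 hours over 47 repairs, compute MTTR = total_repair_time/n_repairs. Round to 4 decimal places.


total_repair_time = 154.21
n_repairs = 47
MTTR = 154.21 / 47
MTTR = 3.2811

3.2811


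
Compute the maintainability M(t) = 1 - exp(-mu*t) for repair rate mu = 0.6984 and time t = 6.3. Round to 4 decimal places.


mu = 0.6984, t = 6.3
mu * t = 0.6984 * 6.3 = 4.3999
exp(-4.3999) = 0.0123
M(t) = 1 - 0.0123
M(t) = 0.9877

0.9877


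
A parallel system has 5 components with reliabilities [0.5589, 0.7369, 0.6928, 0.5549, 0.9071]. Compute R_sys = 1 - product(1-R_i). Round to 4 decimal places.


Components: [0.5589, 0.7369, 0.6928, 0.5549, 0.9071]
(1 - 0.5589) = 0.4411, running product = 0.4411
(1 - 0.7369) = 0.2631, running product = 0.1161
(1 - 0.6928) = 0.3072, running product = 0.0357
(1 - 0.5549) = 0.4451, running product = 0.0159
(1 - 0.9071) = 0.0929, running product = 0.0015
Product of (1-R_i) = 0.0015
R_sys = 1 - 0.0015 = 0.9985

0.9985


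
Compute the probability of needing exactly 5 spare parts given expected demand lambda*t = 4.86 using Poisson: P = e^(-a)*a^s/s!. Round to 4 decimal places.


a = 4.86, s = 5
e^(-a) = e^(-4.86) = 0.0078
a^s = 4.86^5 = 2711.3236
s! = 120
P = 0.0078 * 2711.3236 / 120
P = 0.1751

0.1751


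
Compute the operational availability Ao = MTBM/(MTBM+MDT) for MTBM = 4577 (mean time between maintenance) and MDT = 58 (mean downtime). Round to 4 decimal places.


MTBM = 4577
MDT = 58
MTBM + MDT = 4635
Ao = 4577 / 4635
Ao = 0.9875

0.9875


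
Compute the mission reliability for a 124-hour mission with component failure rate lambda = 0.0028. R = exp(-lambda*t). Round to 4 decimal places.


lambda = 0.0028
mission_time = 124
lambda * t = 0.0028 * 124 = 0.3472
R = exp(-0.3472)
R = 0.7067

0.7067


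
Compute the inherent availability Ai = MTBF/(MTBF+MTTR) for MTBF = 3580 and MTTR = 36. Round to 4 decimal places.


MTBF = 3580
MTTR = 36
MTBF + MTTR = 3616
Ai = 3580 / 3616
Ai = 0.99

0.99


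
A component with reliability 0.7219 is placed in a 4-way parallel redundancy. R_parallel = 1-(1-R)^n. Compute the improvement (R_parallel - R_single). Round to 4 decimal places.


R_single = 0.7219, n = 4
1 - R_single = 0.2781
(1 - R_single)^n = 0.2781^4 = 0.006
R_parallel = 1 - 0.006 = 0.994
Improvement = 0.994 - 0.7219
Improvement = 0.2721

0.2721


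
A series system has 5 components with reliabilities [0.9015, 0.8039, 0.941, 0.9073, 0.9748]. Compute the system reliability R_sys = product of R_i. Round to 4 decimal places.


Components: [0.9015, 0.8039, 0.941, 0.9073, 0.9748]
After component 1 (R=0.9015): product = 0.9015
After component 2 (R=0.8039): product = 0.7247
After component 3 (R=0.941): product = 0.682
After component 4 (R=0.9073): product = 0.6187
After component 5 (R=0.9748): product = 0.6031
R_sys = 0.6031

0.6031


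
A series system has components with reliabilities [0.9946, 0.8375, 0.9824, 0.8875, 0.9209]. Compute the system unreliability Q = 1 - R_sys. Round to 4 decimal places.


Components: [0.9946, 0.8375, 0.9824, 0.8875, 0.9209]
After component 1: product = 0.9946
After component 2: product = 0.833
After component 3: product = 0.8183
After component 4: product = 0.7263
After component 5: product = 0.6688
R_sys = 0.6688
Q = 1 - 0.6688 = 0.3312

0.3312


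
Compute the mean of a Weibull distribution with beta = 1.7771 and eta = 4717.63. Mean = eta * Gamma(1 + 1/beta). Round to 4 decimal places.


beta = 1.7771, eta = 4717.63
1/beta = 0.5627
1 + 1/beta = 1.5627
Gamma(1.5627) = 0.8899
Mean = 4717.63 * 0.8899
Mean = 4198.0407

4198.0407


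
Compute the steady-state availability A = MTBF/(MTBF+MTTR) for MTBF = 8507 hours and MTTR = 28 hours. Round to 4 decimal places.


MTBF = 8507
MTTR = 28
MTBF + MTTR = 8535
A = 8507 / 8535
A = 0.9967

0.9967


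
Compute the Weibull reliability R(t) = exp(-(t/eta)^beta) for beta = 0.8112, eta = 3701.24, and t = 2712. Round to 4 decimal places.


beta = 0.8112, eta = 3701.24, t = 2712
t/eta = 2712 / 3701.24 = 0.7327
(t/eta)^beta = 0.7327^0.8112 = 0.777
R(t) = exp(-0.777)
R(t) = 0.4598

0.4598


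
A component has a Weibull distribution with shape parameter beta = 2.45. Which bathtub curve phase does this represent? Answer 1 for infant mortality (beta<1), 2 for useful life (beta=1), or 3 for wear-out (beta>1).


beta = 2.45
Compare beta to 1:
beta < 1 => infant mortality (phase 1)
beta = 1 => useful life (phase 2)
beta > 1 => wear-out (phase 3)
Since beta = 2.45, this is wear-out (increasing failure rate)
Phase = 3

3


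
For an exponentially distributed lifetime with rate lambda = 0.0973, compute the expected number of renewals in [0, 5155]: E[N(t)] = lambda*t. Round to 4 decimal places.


lambda = 0.0973
t = 5155
E[N(t)] = lambda * t
E[N(t)] = 0.0973 * 5155
E[N(t)] = 501.5815

501.5815


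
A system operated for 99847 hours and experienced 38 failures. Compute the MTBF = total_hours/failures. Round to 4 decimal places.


total_hours = 99847
failures = 38
MTBF = 99847 / 38
MTBF = 2627.5526

2627.5526


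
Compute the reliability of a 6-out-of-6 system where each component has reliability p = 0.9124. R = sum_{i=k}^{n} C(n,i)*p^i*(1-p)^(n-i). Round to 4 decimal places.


k = 6, n = 6, p = 0.9124
i=6: C(6,6)=1 * 0.9124^6 * 0.0876^0 = 0.5769
R = sum of terms = 0.5769

0.5769


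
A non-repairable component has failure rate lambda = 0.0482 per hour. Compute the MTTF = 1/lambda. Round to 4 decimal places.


lambda = 0.0482
MTTF = 1 / 0.0482
MTTF = 20.7469

20.7469


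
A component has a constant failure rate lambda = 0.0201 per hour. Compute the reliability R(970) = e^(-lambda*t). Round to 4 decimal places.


lambda = 0.0201
t = 970
lambda * t = 19.497
R(t) = e^(-19.497)
R(t) = 0.0

0.0


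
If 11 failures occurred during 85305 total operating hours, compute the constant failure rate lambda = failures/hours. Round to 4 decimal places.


failures = 11
total_hours = 85305
lambda = 11 / 85305
lambda = 0.0001

0.0001


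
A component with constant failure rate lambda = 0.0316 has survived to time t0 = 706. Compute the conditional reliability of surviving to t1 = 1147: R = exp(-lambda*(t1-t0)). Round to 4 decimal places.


lambda = 0.0316
t0 = 706, t1 = 1147
t1 - t0 = 441
lambda * (t1-t0) = 0.0316 * 441 = 13.9356
R = exp(-13.9356)
R = 0.0

0.0


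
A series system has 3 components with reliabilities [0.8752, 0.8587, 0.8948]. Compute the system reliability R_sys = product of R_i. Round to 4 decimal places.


Components: [0.8752, 0.8587, 0.8948]
After component 1 (R=0.8752): product = 0.8752
After component 2 (R=0.8587): product = 0.7515
After component 3 (R=0.8948): product = 0.6725
R_sys = 0.6725

0.6725


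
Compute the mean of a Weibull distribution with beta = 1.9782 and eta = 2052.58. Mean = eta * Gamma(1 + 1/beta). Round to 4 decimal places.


beta = 1.9782, eta = 2052.58
1/beta = 0.5055
1 + 1/beta = 1.5055
Gamma(1.5055) = 0.8864
Mean = 2052.58 * 0.8864
Mean = 1819.4432

1819.4432


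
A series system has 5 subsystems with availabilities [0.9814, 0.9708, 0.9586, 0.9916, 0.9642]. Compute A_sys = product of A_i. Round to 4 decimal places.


Subsystems: [0.9814, 0.9708, 0.9586, 0.9916, 0.9642]
After subsystem 1 (A=0.9814): product = 0.9814
After subsystem 2 (A=0.9708): product = 0.9527
After subsystem 3 (A=0.9586): product = 0.9133
After subsystem 4 (A=0.9916): product = 0.9056
After subsystem 5 (A=0.9642): product = 0.8732
A_sys = 0.8732

0.8732


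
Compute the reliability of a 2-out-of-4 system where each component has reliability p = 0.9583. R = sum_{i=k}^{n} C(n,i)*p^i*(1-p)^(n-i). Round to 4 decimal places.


k = 2, n = 4, p = 0.9583
i=2: C(4,2)=6 * 0.9583^2 * 0.0417^2 = 0.0096
i=3: C(4,3)=4 * 0.9583^3 * 0.0417^1 = 0.1468
i=4: C(4,4)=1 * 0.9583^4 * 0.0417^0 = 0.8433
R = sum of terms = 0.9997

0.9997


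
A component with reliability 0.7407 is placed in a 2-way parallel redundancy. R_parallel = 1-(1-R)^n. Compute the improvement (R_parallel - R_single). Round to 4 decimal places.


R_single = 0.7407, n = 2
1 - R_single = 0.2593
(1 - R_single)^n = 0.2593^2 = 0.0672
R_parallel = 1 - 0.0672 = 0.9328
Improvement = 0.9328 - 0.7407
Improvement = 0.1921

0.1921


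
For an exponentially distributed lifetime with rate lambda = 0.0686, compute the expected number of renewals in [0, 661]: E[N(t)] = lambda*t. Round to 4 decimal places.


lambda = 0.0686
t = 661
E[N(t)] = lambda * t
E[N(t)] = 0.0686 * 661
E[N(t)] = 45.3446

45.3446


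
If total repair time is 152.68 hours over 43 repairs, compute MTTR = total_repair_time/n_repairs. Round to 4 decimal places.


total_repair_time = 152.68
n_repairs = 43
MTTR = 152.68 / 43
MTTR = 3.5507

3.5507


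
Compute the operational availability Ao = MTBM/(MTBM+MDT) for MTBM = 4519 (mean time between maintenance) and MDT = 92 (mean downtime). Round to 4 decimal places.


MTBM = 4519
MDT = 92
MTBM + MDT = 4611
Ao = 4519 / 4611
Ao = 0.98

0.98


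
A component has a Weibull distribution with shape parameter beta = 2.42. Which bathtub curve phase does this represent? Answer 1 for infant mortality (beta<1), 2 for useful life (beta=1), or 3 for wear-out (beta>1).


beta = 2.42
Compare beta to 1:
beta < 1 => infant mortality (phase 1)
beta = 1 => useful life (phase 2)
beta > 1 => wear-out (phase 3)
Since beta = 2.42, this is wear-out (increasing failure rate)
Phase = 3

3


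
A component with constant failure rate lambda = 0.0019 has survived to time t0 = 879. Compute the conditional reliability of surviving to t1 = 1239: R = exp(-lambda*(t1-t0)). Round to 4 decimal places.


lambda = 0.0019
t0 = 879, t1 = 1239
t1 - t0 = 360
lambda * (t1-t0) = 0.0019 * 360 = 0.684
R = exp(-0.684)
R = 0.5046

0.5046


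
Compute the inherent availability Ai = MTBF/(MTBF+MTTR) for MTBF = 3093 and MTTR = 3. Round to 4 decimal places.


MTBF = 3093
MTTR = 3
MTBF + MTTR = 3096
Ai = 3093 / 3096
Ai = 0.999

0.999


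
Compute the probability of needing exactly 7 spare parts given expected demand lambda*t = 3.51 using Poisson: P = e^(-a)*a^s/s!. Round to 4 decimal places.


a = 3.51, s = 7
e^(-a) = e^(-3.51) = 0.0299
a^s = 3.51^7 = 6563.7165
s! = 5040
P = 0.0299 * 6563.7165 / 5040
P = 0.0389

0.0389


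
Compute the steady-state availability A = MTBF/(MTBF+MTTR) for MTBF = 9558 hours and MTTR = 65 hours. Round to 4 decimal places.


MTBF = 9558
MTTR = 65
MTBF + MTTR = 9623
A = 9558 / 9623
A = 0.9932

0.9932


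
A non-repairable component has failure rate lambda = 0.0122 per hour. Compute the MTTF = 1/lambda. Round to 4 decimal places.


lambda = 0.0122
MTTF = 1 / 0.0122
MTTF = 81.9672

81.9672


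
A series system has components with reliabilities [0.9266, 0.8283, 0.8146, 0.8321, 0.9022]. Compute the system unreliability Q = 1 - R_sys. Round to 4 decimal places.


Components: [0.9266, 0.8283, 0.8146, 0.8321, 0.9022]
After component 1: product = 0.9266
After component 2: product = 0.7675
After component 3: product = 0.6252
After component 4: product = 0.5202
After component 5: product = 0.4694
R_sys = 0.4694
Q = 1 - 0.4694 = 0.5306

0.5306


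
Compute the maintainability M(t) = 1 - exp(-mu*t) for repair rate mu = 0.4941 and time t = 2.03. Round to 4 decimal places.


mu = 0.4941, t = 2.03
mu * t = 0.4941 * 2.03 = 1.003
exp(-1.003) = 0.3668
M(t) = 1 - 0.3668
M(t) = 0.6332

0.6332


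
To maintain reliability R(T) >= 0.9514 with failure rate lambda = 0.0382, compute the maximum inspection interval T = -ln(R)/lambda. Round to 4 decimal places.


R_target = 0.9514
lambda = 0.0382
-ln(0.9514) = 0.0498
T = 0.0498 / 0.0382
T = 1.3042

1.3042


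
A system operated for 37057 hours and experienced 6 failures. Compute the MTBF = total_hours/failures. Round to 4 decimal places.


total_hours = 37057
failures = 6
MTBF = 37057 / 6
MTBF = 6176.1667

6176.1667


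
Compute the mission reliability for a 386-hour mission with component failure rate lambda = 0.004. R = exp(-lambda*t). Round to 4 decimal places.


lambda = 0.004
mission_time = 386
lambda * t = 0.004 * 386 = 1.544
R = exp(-1.544)
R = 0.2135

0.2135


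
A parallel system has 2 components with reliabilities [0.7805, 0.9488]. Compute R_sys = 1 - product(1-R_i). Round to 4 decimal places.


Components: [0.7805, 0.9488]
(1 - 0.7805) = 0.2195, running product = 0.2195
(1 - 0.9488) = 0.0512, running product = 0.0112
Product of (1-R_i) = 0.0112
R_sys = 1 - 0.0112 = 0.9888

0.9888


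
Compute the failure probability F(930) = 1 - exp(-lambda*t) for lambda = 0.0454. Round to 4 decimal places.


lambda = 0.0454, t = 930
lambda * t = 42.222
exp(-42.222) = 0.0
F(t) = 1 - 0.0
F(t) = 1.0

1.0


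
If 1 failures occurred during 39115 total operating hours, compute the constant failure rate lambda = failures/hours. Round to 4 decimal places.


failures = 1
total_hours = 39115
lambda = 1 / 39115
lambda = 0.0

0.0


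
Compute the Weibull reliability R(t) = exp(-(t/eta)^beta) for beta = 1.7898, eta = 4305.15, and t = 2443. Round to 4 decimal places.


beta = 1.7898, eta = 4305.15, t = 2443
t/eta = 2443 / 4305.15 = 0.5675
(t/eta)^beta = 0.5675^1.7898 = 0.3627
R(t) = exp(-0.3627)
R(t) = 0.6958

0.6958


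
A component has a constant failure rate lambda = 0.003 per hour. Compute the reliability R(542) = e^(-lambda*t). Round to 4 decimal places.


lambda = 0.003
t = 542
lambda * t = 1.626
R(t) = e^(-1.626)
R(t) = 0.1967

0.1967


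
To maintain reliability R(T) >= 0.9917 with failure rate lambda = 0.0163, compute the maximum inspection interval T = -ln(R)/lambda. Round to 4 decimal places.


R_target = 0.9917
lambda = 0.0163
-ln(0.9917) = 0.0083
T = 0.0083 / 0.0163
T = 0.5113

0.5113


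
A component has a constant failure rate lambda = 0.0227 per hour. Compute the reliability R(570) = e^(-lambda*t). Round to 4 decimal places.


lambda = 0.0227
t = 570
lambda * t = 12.939
R(t) = e^(-12.939)
R(t) = 0.0

0.0


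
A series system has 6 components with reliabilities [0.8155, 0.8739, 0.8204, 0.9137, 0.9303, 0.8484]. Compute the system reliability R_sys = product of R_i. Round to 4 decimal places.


Components: [0.8155, 0.8739, 0.8204, 0.9137, 0.9303, 0.8484]
After component 1 (R=0.8155): product = 0.8155
After component 2 (R=0.8739): product = 0.7127
After component 3 (R=0.8204): product = 0.5847
After component 4 (R=0.9137): product = 0.5342
After component 5 (R=0.9303): product = 0.497
After component 6 (R=0.8484): product = 0.4216
R_sys = 0.4216

0.4216


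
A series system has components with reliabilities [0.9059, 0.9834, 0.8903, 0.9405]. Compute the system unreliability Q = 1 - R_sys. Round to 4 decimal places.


Components: [0.9059, 0.9834, 0.8903, 0.9405]
After component 1: product = 0.9059
After component 2: product = 0.8909
After component 3: product = 0.7931
After component 4: product = 0.7459
R_sys = 0.7459
Q = 1 - 0.7459 = 0.2541

0.2541


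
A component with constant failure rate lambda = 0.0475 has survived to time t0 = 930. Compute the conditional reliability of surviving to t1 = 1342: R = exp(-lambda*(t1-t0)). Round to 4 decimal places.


lambda = 0.0475
t0 = 930, t1 = 1342
t1 - t0 = 412
lambda * (t1-t0) = 0.0475 * 412 = 19.57
R = exp(-19.57)
R = 0.0

0.0


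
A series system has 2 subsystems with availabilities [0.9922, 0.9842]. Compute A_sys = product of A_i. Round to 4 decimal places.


Subsystems: [0.9922, 0.9842]
After subsystem 1 (A=0.9922): product = 0.9922
After subsystem 2 (A=0.9842): product = 0.9765
A_sys = 0.9765

0.9765


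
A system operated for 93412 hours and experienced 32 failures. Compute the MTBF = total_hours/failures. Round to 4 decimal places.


total_hours = 93412
failures = 32
MTBF = 93412 / 32
MTBF = 2919.125

2919.125


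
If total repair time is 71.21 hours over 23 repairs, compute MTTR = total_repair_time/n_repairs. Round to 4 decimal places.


total_repair_time = 71.21
n_repairs = 23
MTTR = 71.21 / 23
MTTR = 3.0961

3.0961


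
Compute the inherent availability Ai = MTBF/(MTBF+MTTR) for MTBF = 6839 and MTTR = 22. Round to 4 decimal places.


MTBF = 6839
MTTR = 22
MTBF + MTTR = 6861
Ai = 6839 / 6861
Ai = 0.9968

0.9968


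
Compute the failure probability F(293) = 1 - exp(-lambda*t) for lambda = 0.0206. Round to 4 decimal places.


lambda = 0.0206, t = 293
lambda * t = 6.0358
exp(-6.0358) = 0.0024
F(t) = 1 - 0.0024
F(t) = 0.9976

0.9976


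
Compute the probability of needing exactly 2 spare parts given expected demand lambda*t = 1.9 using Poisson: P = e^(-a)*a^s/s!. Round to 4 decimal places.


a = 1.9, s = 2
e^(-a) = e^(-1.9) = 0.1496
a^s = 1.9^2 = 3.61
s! = 2
P = 0.1496 * 3.61 / 2
P = 0.27

0.27


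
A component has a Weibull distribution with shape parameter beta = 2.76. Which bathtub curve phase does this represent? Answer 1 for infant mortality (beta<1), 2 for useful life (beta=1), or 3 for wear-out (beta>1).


beta = 2.76
Compare beta to 1:
beta < 1 => infant mortality (phase 1)
beta = 1 => useful life (phase 2)
beta > 1 => wear-out (phase 3)
Since beta = 2.76, this is wear-out (increasing failure rate)
Phase = 3

3


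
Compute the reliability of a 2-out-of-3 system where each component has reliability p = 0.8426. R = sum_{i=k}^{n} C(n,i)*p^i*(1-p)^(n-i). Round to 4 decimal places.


k = 2, n = 3, p = 0.8426
i=2: C(3,2)=3 * 0.8426^2 * 0.1574^1 = 0.3353
i=3: C(3,3)=1 * 0.8426^3 * 0.1574^0 = 0.5982
R = sum of terms = 0.9335

0.9335


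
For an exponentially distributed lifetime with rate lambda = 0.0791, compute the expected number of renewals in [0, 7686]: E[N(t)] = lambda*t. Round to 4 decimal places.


lambda = 0.0791
t = 7686
E[N(t)] = lambda * t
E[N(t)] = 0.0791 * 7686
E[N(t)] = 607.9626

607.9626


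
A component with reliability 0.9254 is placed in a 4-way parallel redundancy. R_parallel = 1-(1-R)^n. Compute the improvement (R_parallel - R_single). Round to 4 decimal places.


R_single = 0.9254, n = 4
1 - R_single = 0.0746
(1 - R_single)^n = 0.0746^4 = 0.0
R_parallel = 1 - 0.0 = 1.0
Improvement = 1.0 - 0.9254
Improvement = 0.0746

0.0746


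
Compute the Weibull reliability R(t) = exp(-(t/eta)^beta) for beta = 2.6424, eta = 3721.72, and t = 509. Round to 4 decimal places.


beta = 2.6424, eta = 3721.72, t = 509
t/eta = 509 / 3721.72 = 0.1368
(t/eta)^beta = 0.1368^2.6424 = 0.0052
R(t) = exp(-0.0052)
R(t) = 0.9948

0.9948


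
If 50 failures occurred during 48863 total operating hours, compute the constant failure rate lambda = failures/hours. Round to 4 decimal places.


failures = 50
total_hours = 48863
lambda = 50 / 48863
lambda = 0.001

0.001


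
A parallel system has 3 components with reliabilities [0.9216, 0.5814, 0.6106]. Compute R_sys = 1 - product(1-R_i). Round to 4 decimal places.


Components: [0.9216, 0.5814, 0.6106]
(1 - 0.9216) = 0.0784, running product = 0.0784
(1 - 0.5814) = 0.4186, running product = 0.0328
(1 - 0.6106) = 0.3894, running product = 0.0128
Product of (1-R_i) = 0.0128
R_sys = 1 - 0.0128 = 0.9872

0.9872


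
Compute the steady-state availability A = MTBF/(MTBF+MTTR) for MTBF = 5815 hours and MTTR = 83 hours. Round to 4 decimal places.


MTBF = 5815
MTTR = 83
MTBF + MTTR = 5898
A = 5815 / 5898
A = 0.9859

0.9859


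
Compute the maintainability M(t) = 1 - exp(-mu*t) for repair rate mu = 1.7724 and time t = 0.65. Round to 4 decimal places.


mu = 1.7724, t = 0.65
mu * t = 1.7724 * 0.65 = 1.1521
exp(-1.1521) = 0.316
M(t) = 1 - 0.316
M(t) = 0.684

0.684


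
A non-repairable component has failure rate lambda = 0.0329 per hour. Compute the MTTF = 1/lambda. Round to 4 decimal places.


lambda = 0.0329
MTTF = 1 / 0.0329
MTTF = 30.3951

30.3951


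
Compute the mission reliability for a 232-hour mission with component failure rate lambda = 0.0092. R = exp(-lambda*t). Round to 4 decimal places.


lambda = 0.0092
mission_time = 232
lambda * t = 0.0092 * 232 = 2.1344
R = exp(-2.1344)
R = 0.1183

0.1183


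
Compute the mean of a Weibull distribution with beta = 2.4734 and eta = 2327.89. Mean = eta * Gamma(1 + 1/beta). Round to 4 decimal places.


beta = 2.4734, eta = 2327.89
1/beta = 0.4043
1 + 1/beta = 1.4043
Gamma(1.4043) = 0.887
Mean = 2327.89 * 0.887
Mean = 2064.9268

2064.9268


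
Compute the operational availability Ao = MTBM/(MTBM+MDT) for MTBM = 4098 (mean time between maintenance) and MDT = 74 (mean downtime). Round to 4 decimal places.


MTBM = 4098
MDT = 74
MTBM + MDT = 4172
Ao = 4098 / 4172
Ao = 0.9823

0.9823


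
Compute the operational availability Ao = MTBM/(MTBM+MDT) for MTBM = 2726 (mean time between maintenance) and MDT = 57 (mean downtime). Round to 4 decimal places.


MTBM = 2726
MDT = 57
MTBM + MDT = 2783
Ao = 2726 / 2783
Ao = 0.9795

0.9795


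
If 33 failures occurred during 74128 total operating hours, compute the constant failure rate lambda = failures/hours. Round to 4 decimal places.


failures = 33
total_hours = 74128
lambda = 33 / 74128
lambda = 0.0004

0.0004


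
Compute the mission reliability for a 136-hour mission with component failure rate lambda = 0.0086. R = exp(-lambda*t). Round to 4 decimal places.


lambda = 0.0086
mission_time = 136
lambda * t = 0.0086 * 136 = 1.1696
R = exp(-1.1696)
R = 0.3105

0.3105


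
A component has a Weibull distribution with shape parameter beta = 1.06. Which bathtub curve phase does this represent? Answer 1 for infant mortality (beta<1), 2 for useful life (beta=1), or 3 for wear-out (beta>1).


beta = 1.06
Compare beta to 1:
beta < 1 => infant mortality (phase 1)
beta = 1 => useful life (phase 2)
beta > 1 => wear-out (phase 3)
Since beta = 1.06, this is wear-out (increasing failure rate)
Phase = 3

3


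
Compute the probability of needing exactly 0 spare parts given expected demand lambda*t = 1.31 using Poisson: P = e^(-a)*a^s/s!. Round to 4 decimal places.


a = 1.31, s = 0
e^(-a) = e^(-1.31) = 0.2698
a^s = 1.31^0 = 1.0
s! = 1
P = 0.2698 * 1.0 / 1
P = 0.2698

0.2698


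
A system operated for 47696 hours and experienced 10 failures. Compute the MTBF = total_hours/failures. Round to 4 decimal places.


total_hours = 47696
failures = 10
MTBF = 47696 / 10
MTBF = 4769.6

4769.6


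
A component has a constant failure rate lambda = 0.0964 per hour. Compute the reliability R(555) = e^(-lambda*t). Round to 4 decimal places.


lambda = 0.0964
t = 555
lambda * t = 53.502
R(t) = e^(-53.502)
R(t) = 0.0

0.0


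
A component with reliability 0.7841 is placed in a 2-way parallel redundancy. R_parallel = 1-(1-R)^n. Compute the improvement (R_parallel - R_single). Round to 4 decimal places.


R_single = 0.7841, n = 2
1 - R_single = 0.2159
(1 - R_single)^n = 0.2159^2 = 0.0466
R_parallel = 1 - 0.0466 = 0.9534
Improvement = 0.9534 - 0.7841
Improvement = 0.1693

0.1693


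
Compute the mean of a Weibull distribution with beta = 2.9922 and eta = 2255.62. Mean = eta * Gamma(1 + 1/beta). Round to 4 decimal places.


beta = 2.9922, eta = 2255.62
1/beta = 0.3342
1 + 1/beta = 1.3342
Gamma(1.3342) = 0.8929
Mean = 2255.62 * 0.8929
Mean = 2013.9922

2013.9922


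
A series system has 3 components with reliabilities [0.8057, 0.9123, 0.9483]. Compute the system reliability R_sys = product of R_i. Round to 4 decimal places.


Components: [0.8057, 0.9123, 0.9483]
After component 1 (R=0.8057): product = 0.8057
After component 2 (R=0.9123): product = 0.735
After component 3 (R=0.9483): product = 0.697
R_sys = 0.697

0.697


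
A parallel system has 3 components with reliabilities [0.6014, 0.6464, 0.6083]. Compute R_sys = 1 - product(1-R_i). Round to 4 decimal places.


Components: [0.6014, 0.6464, 0.6083]
(1 - 0.6014) = 0.3986, running product = 0.3986
(1 - 0.6464) = 0.3536, running product = 0.1409
(1 - 0.6083) = 0.3917, running product = 0.0552
Product of (1-R_i) = 0.0552
R_sys = 1 - 0.0552 = 0.9448

0.9448


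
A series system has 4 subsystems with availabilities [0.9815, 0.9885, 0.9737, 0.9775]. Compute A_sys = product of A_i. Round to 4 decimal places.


Subsystems: [0.9815, 0.9885, 0.9737, 0.9775]
After subsystem 1 (A=0.9815): product = 0.9815
After subsystem 2 (A=0.9885): product = 0.9702
After subsystem 3 (A=0.9737): product = 0.9447
After subsystem 4 (A=0.9775): product = 0.9234
A_sys = 0.9234

0.9234


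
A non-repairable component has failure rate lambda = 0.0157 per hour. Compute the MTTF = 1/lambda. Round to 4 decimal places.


lambda = 0.0157
MTTF = 1 / 0.0157
MTTF = 63.6943

63.6943


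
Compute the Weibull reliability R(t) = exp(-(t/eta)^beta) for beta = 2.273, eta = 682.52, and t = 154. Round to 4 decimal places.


beta = 2.273, eta = 682.52, t = 154
t/eta = 154 / 682.52 = 0.2256
(t/eta)^beta = 0.2256^2.273 = 0.0339
R(t) = exp(-0.0339)
R(t) = 0.9667

0.9667


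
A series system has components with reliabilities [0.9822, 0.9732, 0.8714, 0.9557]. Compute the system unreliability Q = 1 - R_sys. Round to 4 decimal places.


Components: [0.9822, 0.9732, 0.8714, 0.9557]
After component 1: product = 0.9822
After component 2: product = 0.9559
After component 3: product = 0.833
After component 4: product = 0.7961
R_sys = 0.7961
Q = 1 - 0.7961 = 0.2039

0.2039


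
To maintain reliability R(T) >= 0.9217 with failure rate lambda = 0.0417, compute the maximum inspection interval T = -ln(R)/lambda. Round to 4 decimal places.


R_target = 0.9217
lambda = 0.0417
-ln(0.9217) = 0.0815
T = 0.0815 / 0.0417
T = 1.9553

1.9553


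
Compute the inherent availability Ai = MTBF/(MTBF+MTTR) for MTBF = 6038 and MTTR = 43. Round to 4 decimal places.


MTBF = 6038
MTTR = 43
MTBF + MTTR = 6081
Ai = 6038 / 6081
Ai = 0.9929

0.9929


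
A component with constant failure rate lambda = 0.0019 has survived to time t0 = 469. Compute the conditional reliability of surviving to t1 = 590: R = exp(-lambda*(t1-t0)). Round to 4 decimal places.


lambda = 0.0019
t0 = 469, t1 = 590
t1 - t0 = 121
lambda * (t1-t0) = 0.0019 * 121 = 0.2299
R = exp(-0.2299)
R = 0.7946

0.7946


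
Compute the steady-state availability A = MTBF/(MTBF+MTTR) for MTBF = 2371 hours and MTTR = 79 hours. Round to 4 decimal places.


MTBF = 2371
MTTR = 79
MTBF + MTTR = 2450
A = 2371 / 2450
A = 0.9678

0.9678


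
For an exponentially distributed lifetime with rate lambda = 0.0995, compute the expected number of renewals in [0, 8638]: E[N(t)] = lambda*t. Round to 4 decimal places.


lambda = 0.0995
t = 8638
E[N(t)] = lambda * t
E[N(t)] = 0.0995 * 8638
E[N(t)] = 859.481

859.481


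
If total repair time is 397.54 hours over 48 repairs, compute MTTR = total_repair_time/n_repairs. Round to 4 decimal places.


total_repair_time = 397.54
n_repairs = 48
MTTR = 397.54 / 48
MTTR = 8.2821

8.2821


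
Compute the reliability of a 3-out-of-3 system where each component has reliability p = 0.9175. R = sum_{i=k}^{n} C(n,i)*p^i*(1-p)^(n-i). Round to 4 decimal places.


k = 3, n = 3, p = 0.9175
i=3: C(3,3)=1 * 0.9175^3 * 0.0825^0 = 0.7724
R = sum of terms = 0.7724

0.7724


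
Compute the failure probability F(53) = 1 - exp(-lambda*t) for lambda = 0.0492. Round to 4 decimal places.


lambda = 0.0492, t = 53
lambda * t = 2.6076
exp(-2.6076) = 0.0737
F(t) = 1 - 0.0737
F(t) = 0.9263

0.9263


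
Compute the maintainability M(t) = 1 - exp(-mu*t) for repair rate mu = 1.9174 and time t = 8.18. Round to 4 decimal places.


mu = 1.9174, t = 8.18
mu * t = 1.9174 * 8.18 = 15.6843
exp(-15.6843) = 0.0
M(t) = 1 - 0.0
M(t) = 1.0

1.0


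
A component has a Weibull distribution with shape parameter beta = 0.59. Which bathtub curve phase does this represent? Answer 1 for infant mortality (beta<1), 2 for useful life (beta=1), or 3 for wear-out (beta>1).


beta = 0.59
Compare beta to 1:
beta < 1 => infant mortality (phase 1)
beta = 1 => useful life (phase 2)
beta > 1 => wear-out (phase 3)
Since beta = 0.59, this is infant mortality (decreasing failure rate)
Phase = 1

1


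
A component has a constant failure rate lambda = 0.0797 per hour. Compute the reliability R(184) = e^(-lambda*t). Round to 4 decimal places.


lambda = 0.0797
t = 184
lambda * t = 14.6648
R(t) = e^(-14.6648)
R(t) = 0.0

0.0


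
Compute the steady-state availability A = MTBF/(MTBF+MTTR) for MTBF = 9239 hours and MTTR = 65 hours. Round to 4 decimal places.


MTBF = 9239
MTTR = 65
MTBF + MTTR = 9304
A = 9239 / 9304
A = 0.993

0.993


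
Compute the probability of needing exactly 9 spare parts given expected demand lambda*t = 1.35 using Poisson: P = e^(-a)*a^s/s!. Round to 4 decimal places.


a = 1.35, s = 9
e^(-a) = e^(-1.35) = 0.2592
a^s = 1.35^9 = 14.8937
s! = 362880
P = 0.2592 * 14.8937 / 362880
P = 0.0

0.0


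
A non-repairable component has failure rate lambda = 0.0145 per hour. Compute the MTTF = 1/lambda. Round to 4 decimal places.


lambda = 0.0145
MTTF = 1 / 0.0145
MTTF = 68.9655

68.9655


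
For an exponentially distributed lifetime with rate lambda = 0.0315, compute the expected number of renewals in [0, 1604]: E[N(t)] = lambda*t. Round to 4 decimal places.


lambda = 0.0315
t = 1604
E[N(t)] = lambda * t
E[N(t)] = 0.0315 * 1604
E[N(t)] = 50.526

50.526


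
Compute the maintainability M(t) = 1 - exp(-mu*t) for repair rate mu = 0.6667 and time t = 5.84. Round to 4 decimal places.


mu = 0.6667, t = 5.84
mu * t = 0.6667 * 5.84 = 3.8935
exp(-3.8935) = 0.0204
M(t) = 1 - 0.0204
M(t) = 0.9796

0.9796


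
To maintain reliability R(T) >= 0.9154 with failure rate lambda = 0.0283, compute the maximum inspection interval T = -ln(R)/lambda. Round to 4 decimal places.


R_target = 0.9154
lambda = 0.0283
-ln(0.9154) = 0.0884
T = 0.0884 / 0.0283
T = 3.1235

3.1235


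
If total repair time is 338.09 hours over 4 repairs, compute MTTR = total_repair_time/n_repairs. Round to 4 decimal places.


total_repair_time = 338.09
n_repairs = 4
MTTR = 338.09 / 4
MTTR = 84.5225

84.5225


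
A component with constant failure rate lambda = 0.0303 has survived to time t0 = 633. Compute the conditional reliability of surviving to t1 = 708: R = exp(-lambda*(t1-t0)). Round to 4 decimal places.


lambda = 0.0303
t0 = 633, t1 = 708
t1 - t0 = 75
lambda * (t1-t0) = 0.0303 * 75 = 2.2725
R = exp(-2.2725)
R = 0.1031

0.1031


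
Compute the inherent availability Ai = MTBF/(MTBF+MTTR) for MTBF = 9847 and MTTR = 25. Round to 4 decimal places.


MTBF = 9847
MTTR = 25
MTBF + MTTR = 9872
Ai = 9847 / 9872
Ai = 0.9975

0.9975


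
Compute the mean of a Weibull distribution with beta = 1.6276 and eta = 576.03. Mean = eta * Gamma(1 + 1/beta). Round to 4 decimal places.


beta = 1.6276, eta = 576.03
1/beta = 0.6144
1 + 1/beta = 1.6144
Gamma(1.6144) = 0.8952
Mean = 576.03 * 0.8952
Mean = 515.6725

515.6725
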